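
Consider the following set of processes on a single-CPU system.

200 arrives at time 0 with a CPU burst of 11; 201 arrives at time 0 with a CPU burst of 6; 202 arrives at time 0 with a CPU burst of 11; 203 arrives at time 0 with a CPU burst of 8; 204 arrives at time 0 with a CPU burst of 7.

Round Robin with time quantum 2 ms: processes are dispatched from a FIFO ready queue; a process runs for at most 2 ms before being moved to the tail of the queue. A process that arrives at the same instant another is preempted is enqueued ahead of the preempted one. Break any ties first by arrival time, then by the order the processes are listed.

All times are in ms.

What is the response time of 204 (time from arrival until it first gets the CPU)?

Schedule: | 200 0-2 | 201 2-4 | 202 4-6 | 203 6-8 | 204 8-10 | 200 10-12 | 201 12-14 | 202 14-16 | 203 16-18 | 204 18-20 | 200 20-22 | 201 22-24 | 202 24-26 | 203 26-28 | 204 28-30 | 200 30-32 | 202 32-34 | 203 34-36 | 204 36-37 | 200 37-39 | 202 39-41 | 200 41-42 | 202 42-43 |
Completion: 200=42  201=24  202=43  203=36  204=37
Response(204) = first start − arrival = 8 − 0 = 8

8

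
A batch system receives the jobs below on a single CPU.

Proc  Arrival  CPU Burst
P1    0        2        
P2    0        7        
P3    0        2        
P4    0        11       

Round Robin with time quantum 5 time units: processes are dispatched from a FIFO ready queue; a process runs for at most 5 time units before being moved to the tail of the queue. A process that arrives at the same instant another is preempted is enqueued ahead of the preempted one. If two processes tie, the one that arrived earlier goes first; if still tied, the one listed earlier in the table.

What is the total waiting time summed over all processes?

Timeline: | P1 0-2 | P2 2-7 | P3 7-9 | P4 9-14 | P2 14-16 | P4 16-22 |
Completion: P1=2  P2=16  P3=9  P4=22
Waiting = turnaround − burst: P1=0, P2=9, P3=7, P4=11
Total waiting = 0 + 9 + 7 + 11 = 27

27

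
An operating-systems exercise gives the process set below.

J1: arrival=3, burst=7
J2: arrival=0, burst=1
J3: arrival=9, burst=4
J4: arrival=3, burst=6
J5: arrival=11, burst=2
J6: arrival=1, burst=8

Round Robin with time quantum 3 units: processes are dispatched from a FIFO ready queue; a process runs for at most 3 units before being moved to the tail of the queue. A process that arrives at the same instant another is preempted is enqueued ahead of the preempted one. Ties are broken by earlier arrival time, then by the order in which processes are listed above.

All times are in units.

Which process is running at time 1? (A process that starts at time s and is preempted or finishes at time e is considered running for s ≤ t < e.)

J6

Gantt: | J2 0-1 | J6 1-4 | J1 4-7 | J4 7-10 | J6 10-13 | J1 13-16 | J3 16-19 | J4 19-22 | J5 22-24 | J6 24-26 | J1 26-27 | J3 27-28 |
Completion: J1=27  J2=1  J3=28  J4=22  J5=24  J6=26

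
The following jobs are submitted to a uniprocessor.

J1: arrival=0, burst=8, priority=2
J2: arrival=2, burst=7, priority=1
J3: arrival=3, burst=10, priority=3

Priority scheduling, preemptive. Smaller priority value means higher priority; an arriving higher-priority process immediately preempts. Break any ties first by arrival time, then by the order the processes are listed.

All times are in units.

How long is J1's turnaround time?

Timeline: | J1 0-2 | J2 2-9 | J1 9-15 | J3 15-25 |
Completion: J1=15  J2=9  J3=25
Turnaround(J1) = completion − arrival = 15 − 0 = 15

15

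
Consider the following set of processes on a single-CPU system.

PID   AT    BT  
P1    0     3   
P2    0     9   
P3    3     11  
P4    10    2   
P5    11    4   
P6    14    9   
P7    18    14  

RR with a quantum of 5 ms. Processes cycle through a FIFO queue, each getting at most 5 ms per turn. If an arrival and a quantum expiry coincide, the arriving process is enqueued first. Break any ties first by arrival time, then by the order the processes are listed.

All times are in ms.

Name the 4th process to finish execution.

Gantt: | P1 0-3 | P2 3-8 | P3 8-13 | P2 13-17 | P4 17-19 | P5 19-23 | P3 23-28 | P6 28-33 | P7 33-38 | P3 38-39 | P6 39-43 | P7 43-52 |
Completion: P1=3  P2=17  P3=39  P4=19  P5=23  P6=43  P7=52
Turnaround (C−A): P1=3  P2=17  P3=36  P4=9  P5=12  P6=29  P7=34
Finish order: P1 → P2 → P4 → P5 → P3 → P6 → P7

P5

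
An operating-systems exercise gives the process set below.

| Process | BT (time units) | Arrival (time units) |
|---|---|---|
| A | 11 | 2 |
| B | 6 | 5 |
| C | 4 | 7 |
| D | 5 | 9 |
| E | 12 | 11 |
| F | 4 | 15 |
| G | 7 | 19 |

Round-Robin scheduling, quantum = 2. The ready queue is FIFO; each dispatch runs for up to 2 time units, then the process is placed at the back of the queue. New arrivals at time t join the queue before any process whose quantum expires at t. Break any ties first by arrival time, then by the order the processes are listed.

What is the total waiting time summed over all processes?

Timeline: | idle 0-2 | A 2-6 | B 6-8 | A 8-10 | C 10-12 | B 12-14 | D 14-16 | A 16-18 | E 18-20 | C 20-22 | B 22-24 | F 24-26 | D 26-28 | A 28-30 | G 30-32 | E 32-34 | F 34-36 | D 36-37 | A 37-38 | G 38-40 | E 40-42 | G 42-44 | E 44-46 | G 46-47 | E 47-51 |
Completion: A=38  B=24  C=22  D=37  E=51  F=36  G=47
Turnaround (C−A): A=36  B=19  C=15  D=28  E=40  F=21  G=28
Waiting = turnaround − burst: A=25, B=13, C=11, D=23, E=28, F=17, G=21
Total waiting = 25 + 13 + 11 + 23 + 28 + 17 + 21 = 138

138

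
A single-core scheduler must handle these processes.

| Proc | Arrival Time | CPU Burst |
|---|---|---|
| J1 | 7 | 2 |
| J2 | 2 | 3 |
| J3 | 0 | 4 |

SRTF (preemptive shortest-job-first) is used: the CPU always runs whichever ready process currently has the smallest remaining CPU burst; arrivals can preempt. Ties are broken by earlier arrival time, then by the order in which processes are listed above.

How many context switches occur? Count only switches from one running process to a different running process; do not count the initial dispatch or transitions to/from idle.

2

Schedule: | J3 0-4 | J2 4-7 | J1 7-9 |
Completion: J1=9  J2=7  J3=4
Turnaround (C−A): J1=2  J2=5  J3=4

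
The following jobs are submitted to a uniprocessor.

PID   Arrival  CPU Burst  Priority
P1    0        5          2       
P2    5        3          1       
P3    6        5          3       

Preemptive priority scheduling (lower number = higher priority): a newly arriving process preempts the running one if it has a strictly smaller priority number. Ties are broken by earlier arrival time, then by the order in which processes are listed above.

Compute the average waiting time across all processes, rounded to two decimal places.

Gantt: | P1 0-5 | P2 5-8 | P3 8-13 |
Completion: P1=5  P2=8  P3=13
Turnaround (C−A): P1=5  P2=3  P3=7
Waiting times: P1=0, P2=0, P3=2
Average waiting = (0+0+2) / 3 = 2/3 = 0.67

0.67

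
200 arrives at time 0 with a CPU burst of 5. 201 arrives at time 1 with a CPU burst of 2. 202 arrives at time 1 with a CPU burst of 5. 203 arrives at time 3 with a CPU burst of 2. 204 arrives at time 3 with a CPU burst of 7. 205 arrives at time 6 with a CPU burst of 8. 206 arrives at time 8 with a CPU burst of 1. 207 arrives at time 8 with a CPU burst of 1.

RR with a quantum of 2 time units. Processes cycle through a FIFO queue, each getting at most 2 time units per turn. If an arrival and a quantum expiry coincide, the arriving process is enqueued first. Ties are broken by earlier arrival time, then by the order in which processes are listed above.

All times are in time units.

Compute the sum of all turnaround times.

122

Timeline: | 200 0-2 | 201 2-4 | 202 4-6 | 200 6-8 | 203 8-10 | 204 10-12 | 205 12-14 | 202 14-16 | 206 16-17 | 207 17-18 | 200 18-19 | 204 19-21 | 205 21-23 | 202 23-24 | 204 24-26 | 205 26-28 | 204 28-29 | 205 29-31 |
Completion: 200=19  201=4  202=24  203=10  204=29  205=31  206=17  207=18
Turnaround (C−A): 200=19  201=3  202=23  203=7  204=26  205=25  206=9  207=10
Turnaround = completion − arrival: 200=19, 201=3, 202=23, 203=7, 204=26, 205=25, 206=9, 207=10
Total turnaround = 19 + 3 + 23 + 7 + 26 + 25 + 9 + 10 = 122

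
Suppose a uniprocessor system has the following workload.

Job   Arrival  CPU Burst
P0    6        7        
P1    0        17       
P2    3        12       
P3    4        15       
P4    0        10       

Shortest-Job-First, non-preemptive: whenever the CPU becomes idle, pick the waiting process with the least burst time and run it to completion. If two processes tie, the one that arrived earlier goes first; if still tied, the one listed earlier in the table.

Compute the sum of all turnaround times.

148

Timeline: | P4 0-10 | P0 10-17 | P2 17-29 | P3 29-44 | P1 44-61 |
Completion: P0=17  P1=61  P2=29  P3=44  P4=10
Turnaround (C−A): P0=11  P1=61  P2=26  P3=40  P4=10
Turnaround = completion − arrival: P0=11, P1=61, P2=26, P3=40, P4=10
Total turnaround = 11 + 61 + 26 + 40 + 10 = 148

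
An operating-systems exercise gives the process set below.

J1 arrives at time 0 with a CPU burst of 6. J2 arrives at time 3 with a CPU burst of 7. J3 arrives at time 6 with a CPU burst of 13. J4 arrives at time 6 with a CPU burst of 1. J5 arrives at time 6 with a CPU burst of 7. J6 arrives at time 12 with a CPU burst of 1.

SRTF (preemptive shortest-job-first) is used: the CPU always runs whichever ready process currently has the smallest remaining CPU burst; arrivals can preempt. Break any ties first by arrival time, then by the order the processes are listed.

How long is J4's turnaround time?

Schedule: | J1 0-6 | J4 6-7 | J2 7-12 | J6 12-13 | J2 13-15 | J5 15-22 | J3 22-35 |
Completion: J1=6  J2=15  J3=35  J4=7  J5=22  J6=13
Turnaround (C−A): J1=6  J2=12  J3=29  J4=1  J5=16  J6=1
Turnaround(J4) = completion − arrival = 7 − 6 = 1

1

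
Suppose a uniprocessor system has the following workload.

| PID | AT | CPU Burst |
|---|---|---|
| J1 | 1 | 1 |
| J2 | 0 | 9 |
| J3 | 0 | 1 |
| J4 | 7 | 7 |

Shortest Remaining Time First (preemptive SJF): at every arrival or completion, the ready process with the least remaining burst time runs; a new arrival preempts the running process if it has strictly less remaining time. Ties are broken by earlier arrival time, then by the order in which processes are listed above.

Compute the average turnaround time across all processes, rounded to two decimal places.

Timeline: | J3 0-1 | J1 1-2 | J2 2-11 | J4 11-18 |
Completion: J1=2  J2=11  J3=1  J4=18
Turnaround times: J1=1, J2=11, J3=1, J4=11
Average turnaround = (1+11+1+11) / 4 = 24/4 = 6.00

6.00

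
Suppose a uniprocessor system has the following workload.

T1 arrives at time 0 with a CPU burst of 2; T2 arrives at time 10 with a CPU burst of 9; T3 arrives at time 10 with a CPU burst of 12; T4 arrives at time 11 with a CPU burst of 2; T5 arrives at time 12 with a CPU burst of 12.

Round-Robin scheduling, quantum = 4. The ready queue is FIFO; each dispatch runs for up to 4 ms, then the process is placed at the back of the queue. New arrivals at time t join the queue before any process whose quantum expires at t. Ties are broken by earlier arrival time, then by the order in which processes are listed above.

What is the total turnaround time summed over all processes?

Gantt: | T1 0-2 | idle 2-10 | T2 10-14 | T3 14-18 | T4 18-20 | T5 20-24 | T2 24-28 | T3 28-32 | T5 32-36 | T2 36-37 | T3 37-41 | T5 41-45 |
Completion: T1=2  T2=37  T3=41  T4=20  T5=45
Turnaround = completion − arrival: T1=2, T2=27, T3=31, T4=9, T5=33
Total turnaround = 2 + 27 + 31 + 9 + 33 = 102

102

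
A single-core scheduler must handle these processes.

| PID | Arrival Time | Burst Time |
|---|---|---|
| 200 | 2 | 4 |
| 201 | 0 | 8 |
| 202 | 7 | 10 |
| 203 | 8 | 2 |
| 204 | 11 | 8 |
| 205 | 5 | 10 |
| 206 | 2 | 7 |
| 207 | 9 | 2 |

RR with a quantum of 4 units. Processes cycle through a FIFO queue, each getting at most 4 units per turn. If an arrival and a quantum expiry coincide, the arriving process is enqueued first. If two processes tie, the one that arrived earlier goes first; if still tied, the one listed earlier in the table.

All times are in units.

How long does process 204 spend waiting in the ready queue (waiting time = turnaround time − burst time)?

28

Schedule: | 201 0-4 | 200 4-8 | 206 8-12 | 201 12-16 | 205 16-20 | 202 20-24 | 203 24-26 | 207 26-28 | 204 28-32 | 206 32-35 | 205 35-39 | 202 39-43 | 204 43-47 | 205 47-49 | 202 49-51 |
Completion: 200=8  201=16  202=51  203=26  204=47  205=49  206=35  207=28
Waiting(204) = turnaround − burst = 36 − 8 = 28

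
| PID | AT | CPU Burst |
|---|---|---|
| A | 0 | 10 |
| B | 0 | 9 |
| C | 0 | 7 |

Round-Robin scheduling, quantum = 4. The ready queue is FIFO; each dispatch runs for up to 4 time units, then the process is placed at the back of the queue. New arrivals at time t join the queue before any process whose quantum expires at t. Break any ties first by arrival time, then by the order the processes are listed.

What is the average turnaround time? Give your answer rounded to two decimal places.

24.67

Gantt: | A 0-4 | B 4-8 | C 8-12 | A 12-16 | B 16-20 | C 20-23 | A 23-25 | B 25-26 |
Completion: A=25  B=26  C=23
Turnaround (C−A): A=25  B=26  C=23
Turnaround times: A=25, B=26, C=23
Average turnaround = (25+26+23) / 3 = 74/3 = 24.67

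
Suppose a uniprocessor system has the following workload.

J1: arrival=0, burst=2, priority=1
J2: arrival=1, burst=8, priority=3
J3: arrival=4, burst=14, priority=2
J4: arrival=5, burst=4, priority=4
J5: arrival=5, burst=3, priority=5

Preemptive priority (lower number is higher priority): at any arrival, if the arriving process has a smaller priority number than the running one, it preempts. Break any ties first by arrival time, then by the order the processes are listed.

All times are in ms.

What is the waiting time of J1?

0

Gantt: | J1 0-2 | J2 2-4 | J3 4-18 | J2 18-24 | J4 24-28 | J5 28-31 |
Completion: J1=2  J2=24  J3=18  J4=28  J5=31
Waiting(J1) = turnaround − burst = 2 − 2 = 0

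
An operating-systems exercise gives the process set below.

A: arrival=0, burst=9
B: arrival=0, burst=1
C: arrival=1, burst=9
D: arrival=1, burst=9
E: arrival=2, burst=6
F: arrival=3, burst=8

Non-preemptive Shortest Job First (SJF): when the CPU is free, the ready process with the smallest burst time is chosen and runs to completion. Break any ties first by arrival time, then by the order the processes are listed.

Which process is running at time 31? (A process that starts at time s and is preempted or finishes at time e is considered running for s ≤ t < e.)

Schedule: | B 0-1 | A 1-10 | E 10-16 | F 16-24 | C 24-33 | D 33-42 |
Completion: A=10  B=1  C=33  D=42  E=16  F=24

C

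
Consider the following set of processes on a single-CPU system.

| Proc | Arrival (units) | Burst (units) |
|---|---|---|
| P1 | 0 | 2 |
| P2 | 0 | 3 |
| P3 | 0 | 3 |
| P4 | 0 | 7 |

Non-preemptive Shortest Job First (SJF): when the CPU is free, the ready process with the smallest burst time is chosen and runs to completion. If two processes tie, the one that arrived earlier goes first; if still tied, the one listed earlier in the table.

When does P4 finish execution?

15

Gantt: | P1 0-2 | P2 2-5 | P3 5-8 | P4 8-15 |
Completion: P1=2  P2=5  P3=8  P4=15
Turnaround (C−A): P1=2  P2=5  P3=8  P4=15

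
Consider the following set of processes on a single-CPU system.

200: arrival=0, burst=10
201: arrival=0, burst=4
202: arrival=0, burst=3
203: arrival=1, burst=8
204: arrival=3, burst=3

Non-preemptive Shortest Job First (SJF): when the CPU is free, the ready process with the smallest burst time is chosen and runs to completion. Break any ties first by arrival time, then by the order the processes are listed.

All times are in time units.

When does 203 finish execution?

18

Gantt: | 202 0-3 | 204 3-6 | 201 6-10 | 203 10-18 | 200 18-28 |
Completion: 200=28  201=10  202=3  203=18  204=6
Turnaround (C−A): 200=28  201=10  202=3  203=17  204=3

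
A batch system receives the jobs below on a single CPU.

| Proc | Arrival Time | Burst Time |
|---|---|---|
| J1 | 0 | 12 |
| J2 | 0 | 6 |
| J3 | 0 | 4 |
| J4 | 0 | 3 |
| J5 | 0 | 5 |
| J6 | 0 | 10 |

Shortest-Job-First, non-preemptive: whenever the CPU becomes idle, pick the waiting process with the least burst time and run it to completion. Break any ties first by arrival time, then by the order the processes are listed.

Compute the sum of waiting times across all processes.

Gantt: | J4 0-3 | J3 3-7 | J5 7-12 | J2 12-18 | J6 18-28 | J1 28-40 |
Completion: J1=40  J2=18  J3=7  J4=3  J5=12  J6=28
Waiting = turnaround − burst: J1=28, J2=12, J3=3, J4=0, J5=7, J6=18
Total waiting = 28 + 12 + 3 + 0 + 7 + 18 = 68

68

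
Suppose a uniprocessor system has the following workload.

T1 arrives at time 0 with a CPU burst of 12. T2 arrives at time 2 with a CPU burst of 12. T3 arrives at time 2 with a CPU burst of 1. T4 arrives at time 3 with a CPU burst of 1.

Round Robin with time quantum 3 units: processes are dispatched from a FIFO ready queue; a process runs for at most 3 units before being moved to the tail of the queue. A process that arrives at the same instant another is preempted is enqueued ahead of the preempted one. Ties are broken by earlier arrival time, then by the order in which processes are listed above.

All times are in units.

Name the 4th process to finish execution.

T2

Timeline: | T1 0-3 | T2 3-6 | T3 6-7 | T4 7-8 | T1 8-11 | T2 11-14 | T1 14-17 | T2 17-20 | T1 20-23 | T2 23-26 |
Completion: T1=23  T2=26  T3=7  T4=8
Turnaround (C−A): T1=23  T2=24  T3=5  T4=5
Finish order: T3 → T4 → T1 → T2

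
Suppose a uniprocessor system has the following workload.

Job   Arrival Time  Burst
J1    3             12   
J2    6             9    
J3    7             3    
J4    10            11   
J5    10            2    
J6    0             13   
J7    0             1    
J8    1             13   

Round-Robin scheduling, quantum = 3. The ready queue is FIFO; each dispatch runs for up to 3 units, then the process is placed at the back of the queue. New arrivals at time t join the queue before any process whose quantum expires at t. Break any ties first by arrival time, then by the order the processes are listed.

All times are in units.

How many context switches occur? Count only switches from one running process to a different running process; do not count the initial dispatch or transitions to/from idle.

23

Gantt: | J6 0-3 | J7 3-4 | J8 4-7 | J1 7-10 | J6 10-13 | J2 13-16 | J3 16-19 | J8 19-22 | J4 22-25 | J5 25-27 | J1 27-30 | J6 30-33 | J2 33-36 | J8 36-39 | J4 39-42 | J1 42-45 | J6 45-48 | J2 48-51 | J8 51-54 | J4 54-57 | J1 57-60 | J6 60-61 | J8 61-62 | J4 62-64 |
Completion: J1=60  J2=51  J3=19  J4=64  J5=27  J6=61  J7=4  J8=62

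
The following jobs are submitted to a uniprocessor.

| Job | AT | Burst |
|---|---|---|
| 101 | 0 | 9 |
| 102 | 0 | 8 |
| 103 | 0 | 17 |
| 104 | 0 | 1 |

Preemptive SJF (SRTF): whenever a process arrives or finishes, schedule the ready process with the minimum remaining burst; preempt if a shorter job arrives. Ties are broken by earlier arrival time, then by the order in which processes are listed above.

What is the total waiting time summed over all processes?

Schedule: | 104 0-1 | 102 1-9 | 101 9-18 | 103 18-35 |
Completion: 101=18  102=9  103=35  104=1
Turnaround (C−A): 101=18  102=9  103=35  104=1
Waiting = turnaround − burst: 101=9, 102=1, 103=18, 104=0
Total waiting = 9 + 1 + 18 + 0 = 28

28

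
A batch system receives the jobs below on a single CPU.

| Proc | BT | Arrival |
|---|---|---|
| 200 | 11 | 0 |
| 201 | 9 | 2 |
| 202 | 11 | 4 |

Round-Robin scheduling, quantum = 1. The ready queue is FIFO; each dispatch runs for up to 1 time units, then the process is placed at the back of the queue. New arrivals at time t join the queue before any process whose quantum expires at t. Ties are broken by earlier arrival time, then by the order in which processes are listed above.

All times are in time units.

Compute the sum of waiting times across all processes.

48

Schedule: | 200 0-2 | 201 2-3 | 200 3-4 | 201 4-5 | 202 5-6 | 200 6-7 | 201 7-8 | 202 8-9 | 200 9-10 | 201 10-11 | 202 11-12 | 200 12-13 | 201 13-14 | 202 14-15 | 200 15-16 | 201 16-17 | 202 17-18 | 200 18-19 | 201 19-20 | 202 20-21 | 200 21-22 | 201 22-23 | 202 23-24 | 200 24-25 | 201 25-26 | 202 26-27 | 200 27-28 | 202 28-31 |
Completion: 200=28  201=26  202=31
Waiting = turnaround − burst: 200=17, 201=15, 202=16
Total waiting = 17 + 15 + 16 = 48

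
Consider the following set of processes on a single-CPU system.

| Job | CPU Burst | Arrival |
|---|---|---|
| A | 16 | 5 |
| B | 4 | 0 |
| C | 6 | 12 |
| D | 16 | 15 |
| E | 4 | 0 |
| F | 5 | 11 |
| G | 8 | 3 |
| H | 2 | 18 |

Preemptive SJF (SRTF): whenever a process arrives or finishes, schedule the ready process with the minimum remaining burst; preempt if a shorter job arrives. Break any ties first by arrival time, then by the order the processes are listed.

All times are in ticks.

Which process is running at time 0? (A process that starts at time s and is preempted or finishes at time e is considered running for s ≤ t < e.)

Gantt: | B 0-4 | E 4-8 | G 8-16 | F 16-18 | H 18-20 | F 20-23 | C 23-29 | A 29-45 | D 45-61 |
Completion: A=45  B=4  C=29  D=61  E=8  F=23  G=16  H=20

B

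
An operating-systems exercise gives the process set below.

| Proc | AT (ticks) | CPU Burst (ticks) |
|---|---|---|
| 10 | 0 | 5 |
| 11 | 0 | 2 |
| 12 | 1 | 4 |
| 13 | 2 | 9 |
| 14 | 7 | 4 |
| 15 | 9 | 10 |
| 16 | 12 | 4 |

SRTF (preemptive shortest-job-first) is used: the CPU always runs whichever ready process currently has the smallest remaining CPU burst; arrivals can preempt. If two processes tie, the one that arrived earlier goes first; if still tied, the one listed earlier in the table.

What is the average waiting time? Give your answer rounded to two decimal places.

7.14

Gantt: | 11 0-2 | 12 2-6 | 10 6-11 | 14 11-15 | 16 15-19 | 13 19-28 | 15 28-38 |
Completion: 10=11  11=2  12=6  13=28  14=15  15=38  16=19
Waiting times: 10=6, 11=0, 12=1, 13=17, 14=4, 15=19, 16=3
Average waiting = (6+0+1+17+4+19+3) / 7 = 50/7 = 7.14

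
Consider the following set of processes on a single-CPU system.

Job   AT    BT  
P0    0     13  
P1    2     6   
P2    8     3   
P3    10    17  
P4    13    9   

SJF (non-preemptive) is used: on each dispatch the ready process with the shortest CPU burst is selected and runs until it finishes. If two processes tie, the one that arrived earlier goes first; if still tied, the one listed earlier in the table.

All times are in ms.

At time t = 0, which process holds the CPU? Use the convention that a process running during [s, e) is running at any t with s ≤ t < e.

Schedule: | P0 0-13 | P2 13-16 | P1 16-22 | P4 22-31 | P3 31-48 |
Completion: P0=13  P1=22  P2=16  P3=48  P4=31

P0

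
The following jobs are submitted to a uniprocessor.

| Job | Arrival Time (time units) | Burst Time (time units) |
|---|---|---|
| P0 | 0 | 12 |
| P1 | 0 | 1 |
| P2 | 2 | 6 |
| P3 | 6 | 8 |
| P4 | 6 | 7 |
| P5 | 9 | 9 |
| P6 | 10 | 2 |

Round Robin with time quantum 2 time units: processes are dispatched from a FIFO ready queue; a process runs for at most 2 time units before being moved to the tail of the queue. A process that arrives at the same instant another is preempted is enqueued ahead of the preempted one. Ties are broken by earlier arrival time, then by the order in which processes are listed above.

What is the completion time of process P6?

Schedule: | P0 0-2 | P1 2-3 | P2 3-5 | P0 5-7 | P2 7-9 | P3 9-11 | P4 11-13 | P0 13-15 | P5 15-17 | P2 17-19 | P6 19-21 | P3 21-23 | P4 23-25 | P0 25-27 | P5 27-29 | P3 29-31 | P4 31-33 | P0 33-35 | P5 35-37 | P3 37-39 | P4 39-40 | P0 40-42 | P5 42-45 |
Completion: P0=42  P1=3  P2=19  P3=39  P4=40  P5=45  P6=21
Turnaround (C−A): P0=42  P1=3  P2=17  P3=33  P4=34  P5=36  P6=11

21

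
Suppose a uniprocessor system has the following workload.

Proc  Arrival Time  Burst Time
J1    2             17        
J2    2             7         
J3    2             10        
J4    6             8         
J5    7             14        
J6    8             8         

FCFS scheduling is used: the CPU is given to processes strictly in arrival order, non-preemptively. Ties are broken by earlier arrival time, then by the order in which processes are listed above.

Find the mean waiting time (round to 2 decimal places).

26.33

Gantt: | idle 0-2 | J1 2-19 | J2 19-26 | J3 26-36 | J4 36-44 | J5 44-58 | J6 58-66 |
Completion: J1=19  J2=26  J3=36  J4=44  J5=58  J6=66
Turnaround (C−A): J1=17  J2=24  J3=34  J4=38  J5=51  J6=58
Waiting times: J1=0, J2=17, J3=24, J4=30, J5=37, J6=50
Average waiting = (0+17+24+30+37+50) / 6 = 158/6 = 26.33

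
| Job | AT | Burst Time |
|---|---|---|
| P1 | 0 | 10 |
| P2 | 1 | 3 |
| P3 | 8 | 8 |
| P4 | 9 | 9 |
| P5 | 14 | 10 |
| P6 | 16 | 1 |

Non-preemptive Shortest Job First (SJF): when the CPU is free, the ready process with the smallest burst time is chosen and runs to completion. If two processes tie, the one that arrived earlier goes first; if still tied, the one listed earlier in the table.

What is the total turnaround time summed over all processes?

90

Gantt: | P1 0-10 | P2 10-13 | P3 13-21 | P6 21-22 | P4 22-31 | P5 31-41 |
Completion: P1=10  P2=13  P3=21  P4=31  P5=41  P6=22
Turnaround (C−A): P1=10  P2=12  P3=13  P4=22  P5=27  P6=6
Turnaround = completion − arrival: P1=10, P2=12, P3=13, P4=22, P5=27, P6=6
Total turnaround = 10 + 12 + 13 + 22 + 27 + 6 = 90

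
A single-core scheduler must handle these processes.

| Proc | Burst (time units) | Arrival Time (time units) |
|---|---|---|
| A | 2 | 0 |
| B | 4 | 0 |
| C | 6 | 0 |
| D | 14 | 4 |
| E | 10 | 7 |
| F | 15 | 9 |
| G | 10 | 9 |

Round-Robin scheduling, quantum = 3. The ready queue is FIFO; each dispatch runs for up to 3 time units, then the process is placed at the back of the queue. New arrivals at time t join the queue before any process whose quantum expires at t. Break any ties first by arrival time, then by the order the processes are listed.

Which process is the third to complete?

Schedule: | A 0-2 | B 2-5 | C 5-8 | D 8-11 | B 11-12 | E 12-15 | C 15-18 | F 18-21 | G 21-24 | D 24-27 | E 27-30 | F 30-33 | G 33-36 | D 36-39 | E 39-42 | F 42-45 | G 45-48 | D 48-51 | E 51-52 | F 52-55 | G 55-56 | D 56-58 | F 58-61 |
Completion: A=2  B=12  C=18  D=58  E=52  F=61  G=56
Turnaround (C−A): A=2  B=12  C=18  D=54  E=45  F=52  G=47
Finish order: A → B → C → E → G → D → F

C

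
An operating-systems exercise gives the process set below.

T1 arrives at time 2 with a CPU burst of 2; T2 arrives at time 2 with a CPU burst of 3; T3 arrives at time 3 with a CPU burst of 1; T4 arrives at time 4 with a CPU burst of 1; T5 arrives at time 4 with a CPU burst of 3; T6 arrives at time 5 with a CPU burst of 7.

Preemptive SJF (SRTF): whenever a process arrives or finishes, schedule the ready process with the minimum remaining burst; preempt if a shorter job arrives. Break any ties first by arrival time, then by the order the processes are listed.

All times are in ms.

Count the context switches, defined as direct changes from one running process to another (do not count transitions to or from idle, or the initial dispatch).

Gantt: | idle 0-2 | T1 2-4 | T3 4-5 | T4 5-6 | T2 6-9 | T5 9-12 | T6 12-19 |
Completion: T1=4  T2=9  T3=5  T4=6  T5=12  T6=19
Turnaround (C−A): T1=2  T2=7  T3=2  T4=2  T5=8  T6=14

5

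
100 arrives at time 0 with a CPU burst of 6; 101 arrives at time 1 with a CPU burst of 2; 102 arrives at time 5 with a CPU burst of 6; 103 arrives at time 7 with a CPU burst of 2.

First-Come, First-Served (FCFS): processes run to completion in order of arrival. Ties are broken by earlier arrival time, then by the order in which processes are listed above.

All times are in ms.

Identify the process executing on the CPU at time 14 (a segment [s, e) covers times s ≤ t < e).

Schedule: | 100 0-6 | 101 6-8 | 102 8-14 | 103 14-16 |
Completion: 100=6  101=8  102=14  103=16

103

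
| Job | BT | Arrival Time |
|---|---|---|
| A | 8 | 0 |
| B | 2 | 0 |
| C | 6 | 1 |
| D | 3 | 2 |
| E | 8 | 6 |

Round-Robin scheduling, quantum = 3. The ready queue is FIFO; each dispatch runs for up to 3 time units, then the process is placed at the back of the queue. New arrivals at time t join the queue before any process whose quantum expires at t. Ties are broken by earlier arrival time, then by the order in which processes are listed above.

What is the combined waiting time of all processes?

49

Gantt: | A 0-3 | B 3-5 | C 5-8 | D 8-11 | A 11-14 | E 14-17 | C 17-20 | A 20-22 | E 22-27 |
Completion: A=22  B=5  C=20  D=11  E=27
Turnaround (C−A): A=22  B=5  C=19  D=9  E=21
Waiting = turnaround − burst: A=14, B=3, C=13, D=6, E=13
Total waiting = 14 + 3 + 13 + 6 + 13 = 49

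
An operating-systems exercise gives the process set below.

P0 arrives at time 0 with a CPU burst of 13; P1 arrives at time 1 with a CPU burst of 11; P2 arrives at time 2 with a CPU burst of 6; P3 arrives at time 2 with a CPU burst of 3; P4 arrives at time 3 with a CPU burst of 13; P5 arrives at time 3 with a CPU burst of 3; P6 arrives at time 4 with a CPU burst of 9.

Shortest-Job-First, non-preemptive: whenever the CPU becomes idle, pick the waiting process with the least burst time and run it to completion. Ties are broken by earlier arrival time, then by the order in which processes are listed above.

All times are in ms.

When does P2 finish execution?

Schedule: | P0 0-13 | P3 13-16 | P5 16-19 | P2 19-25 | P6 25-34 | P1 34-45 | P4 45-58 |
Completion: P0=13  P1=45  P2=25  P3=16  P4=58  P5=19  P6=34
Turnaround (C−A): P0=13  P1=44  P2=23  P3=14  P4=55  P5=16  P6=30

25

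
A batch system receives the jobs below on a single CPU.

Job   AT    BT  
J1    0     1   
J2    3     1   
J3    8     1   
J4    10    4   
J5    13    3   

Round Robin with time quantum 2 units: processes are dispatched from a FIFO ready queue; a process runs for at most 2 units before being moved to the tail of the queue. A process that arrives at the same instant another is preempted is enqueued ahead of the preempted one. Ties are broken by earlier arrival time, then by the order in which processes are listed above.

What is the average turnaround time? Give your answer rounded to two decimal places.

2.20

Timeline: | J1 0-1 | idle 1-3 | J2 3-4 | idle 4-8 | J3 8-9 | idle 9-10 | J4 10-14 | J5 14-17 |
Completion: J1=1  J2=4  J3=9  J4=14  J5=17
Turnaround times: J1=1, J2=1, J3=1, J4=4, J5=4
Average turnaround = (1+1+1+4+4) / 5 = 11/5 = 2.20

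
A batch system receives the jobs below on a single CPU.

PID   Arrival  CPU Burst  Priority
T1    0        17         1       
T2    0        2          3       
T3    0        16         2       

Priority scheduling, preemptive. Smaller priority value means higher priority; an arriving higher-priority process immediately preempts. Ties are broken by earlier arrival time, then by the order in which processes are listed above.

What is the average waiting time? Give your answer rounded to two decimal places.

Timeline: | T1 0-17 | T3 17-33 | T2 33-35 |
Completion: T1=17  T2=35  T3=33
Turnaround (C−A): T1=17  T2=35  T3=33
Waiting times: T1=0, T2=33, T3=17
Average waiting = (0+33+17) / 3 = 50/3 = 16.67

16.67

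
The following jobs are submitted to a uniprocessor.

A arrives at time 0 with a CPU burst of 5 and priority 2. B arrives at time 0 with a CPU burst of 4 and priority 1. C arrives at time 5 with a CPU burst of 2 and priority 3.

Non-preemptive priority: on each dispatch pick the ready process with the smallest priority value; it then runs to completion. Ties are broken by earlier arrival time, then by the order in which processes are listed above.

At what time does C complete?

Schedule: | B 0-4 | A 4-9 | C 9-11 |
Completion: A=9  B=4  C=11

11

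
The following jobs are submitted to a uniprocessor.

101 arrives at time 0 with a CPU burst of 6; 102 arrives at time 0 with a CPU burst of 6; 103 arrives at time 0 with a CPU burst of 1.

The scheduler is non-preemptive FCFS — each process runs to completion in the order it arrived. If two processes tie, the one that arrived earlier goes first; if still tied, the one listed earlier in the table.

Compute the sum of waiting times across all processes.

Gantt: | 101 0-6 | 102 6-12 | 103 12-13 |
Completion: 101=6  102=12  103=13
Turnaround (C−A): 101=6  102=12  103=13
Waiting = turnaround − burst: 101=0, 102=6, 103=12
Total waiting = 0 + 6 + 12 = 18

18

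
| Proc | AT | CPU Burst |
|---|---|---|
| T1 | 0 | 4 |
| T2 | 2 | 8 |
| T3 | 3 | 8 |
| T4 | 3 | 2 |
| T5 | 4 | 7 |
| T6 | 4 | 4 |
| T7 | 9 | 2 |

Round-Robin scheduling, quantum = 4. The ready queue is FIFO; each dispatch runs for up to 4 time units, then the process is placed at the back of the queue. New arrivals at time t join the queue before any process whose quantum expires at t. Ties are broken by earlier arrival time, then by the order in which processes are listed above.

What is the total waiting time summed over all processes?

Gantt: | T1 0-4 | T2 4-8 | T3 8-12 | T4 12-14 | T5 14-18 | T6 18-22 | T2 22-26 | T7 26-28 | T3 28-32 | T5 32-35 |
Completion: T1=4  T2=26  T3=32  T4=14  T5=35  T6=22  T7=28
Turnaround (C−A): T1=4  T2=24  T3=29  T4=11  T5=31  T6=18  T7=19
Waiting = turnaround − burst: T1=0, T2=16, T3=21, T4=9, T5=24, T6=14, T7=17
Total waiting = 0 + 16 + 21 + 9 + 24 + 14 + 17 = 101

101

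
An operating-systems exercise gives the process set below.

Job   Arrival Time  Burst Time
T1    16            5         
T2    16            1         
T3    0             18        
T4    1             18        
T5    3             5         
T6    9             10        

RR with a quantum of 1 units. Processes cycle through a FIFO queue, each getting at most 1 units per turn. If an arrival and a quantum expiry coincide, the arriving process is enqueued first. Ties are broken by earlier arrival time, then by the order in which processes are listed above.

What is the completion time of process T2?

Timeline: | T3 0-1 | T4 1-2 | T3 2-3 | T4 3-4 | T5 4-5 | T3 5-6 | T4 6-7 | T5 7-8 | T3 8-9 | T4 9-10 | T5 10-11 | T6 11-12 | T3 12-13 | T4 13-14 | T5 14-15 | T6 15-16 | T3 16-17 | T4 17-18 | T5 18-19 | T1 19-20 | T2 20-21 | T6 21-22 | T3 22-23 | T4 23-24 | T1 24-25 | T6 25-26 | T3 26-27 | T4 27-28 | T1 28-29 | T6 29-30 | T3 30-31 | T4 31-32 | T1 32-33 | T6 33-34 | T3 34-35 | T4 35-36 | T1 36-37 | T6 37-38 | T3 38-39 | T4 39-40 | T6 40-41 | T3 41-42 | T4 42-43 | T6 43-44 | T3 44-45 | T4 45-46 | T6 46-47 | T3 47-48 | T4 48-49 | T3 49-50 | T4 50-51 | T3 51-52 | T4 52-53 | T3 53-54 | T4 54-55 | T3 55-56 | T4 56-57 |
Completion: T1=37  T2=21  T3=56  T4=57  T5=19  T6=47
Turnaround (C−A): T1=21  T2=5  T3=56  T4=56  T5=16  T6=38

21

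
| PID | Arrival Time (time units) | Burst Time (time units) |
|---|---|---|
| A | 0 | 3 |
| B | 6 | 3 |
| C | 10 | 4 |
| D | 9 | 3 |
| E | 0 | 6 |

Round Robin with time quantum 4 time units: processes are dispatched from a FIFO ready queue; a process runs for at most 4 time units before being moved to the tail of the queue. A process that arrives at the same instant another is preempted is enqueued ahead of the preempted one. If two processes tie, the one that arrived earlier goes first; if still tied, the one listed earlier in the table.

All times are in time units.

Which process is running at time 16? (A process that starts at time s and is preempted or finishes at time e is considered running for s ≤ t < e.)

C

Schedule: | A 0-3 | E 3-7 | B 7-10 | E 10-12 | D 12-15 | C 15-19 |
Completion: A=3  B=10  C=19  D=15  E=12
Turnaround (C−A): A=3  B=4  C=9  D=6  E=12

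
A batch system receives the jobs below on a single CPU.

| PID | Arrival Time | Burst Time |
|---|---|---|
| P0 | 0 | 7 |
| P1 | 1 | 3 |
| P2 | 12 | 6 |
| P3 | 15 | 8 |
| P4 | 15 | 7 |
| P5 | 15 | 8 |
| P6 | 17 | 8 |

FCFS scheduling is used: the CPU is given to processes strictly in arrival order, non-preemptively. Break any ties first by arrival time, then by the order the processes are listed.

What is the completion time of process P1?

Timeline: | P0 0-7 | P1 7-10 | idle 10-12 | P2 12-18 | P3 18-26 | P4 26-33 | P5 33-41 | P6 41-49 |
Completion: P0=7  P1=10  P2=18  P3=26  P4=33  P5=41  P6=49
Turnaround (C−A): P0=7  P1=9  P2=6  P3=11  P4=18  P5=26  P6=32

10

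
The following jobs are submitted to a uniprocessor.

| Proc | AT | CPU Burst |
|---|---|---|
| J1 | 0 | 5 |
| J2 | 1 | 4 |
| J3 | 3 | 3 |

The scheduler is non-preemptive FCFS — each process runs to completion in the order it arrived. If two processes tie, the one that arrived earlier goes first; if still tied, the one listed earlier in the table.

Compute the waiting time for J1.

Gantt: | J1 0-5 | J2 5-9 | J3 9-12 |
Completion: J1=5  J2=9  J3=12
Turnaround (C−A): J1=5  J2=8  J3=9
Waiting(J1) = turnaround − burst = 5 − 5 = 0

0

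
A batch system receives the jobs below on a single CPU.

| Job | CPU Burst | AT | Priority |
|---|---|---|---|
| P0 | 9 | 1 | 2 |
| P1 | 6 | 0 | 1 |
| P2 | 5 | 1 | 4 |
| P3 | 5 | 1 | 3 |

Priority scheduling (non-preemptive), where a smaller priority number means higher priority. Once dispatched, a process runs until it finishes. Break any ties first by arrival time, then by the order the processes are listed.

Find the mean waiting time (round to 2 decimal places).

Gantt: | P1 0-6 | P0 6-15 | P3 15-20 | P2 20-25 |
Completion: P0=15  P1=6  P2=25  P3=20
Waiting times: P0=5, P1=0, P2=19, P3=14
Average waiting = (5+0+19+14) / 4 = 38/4 = 9.50

9.50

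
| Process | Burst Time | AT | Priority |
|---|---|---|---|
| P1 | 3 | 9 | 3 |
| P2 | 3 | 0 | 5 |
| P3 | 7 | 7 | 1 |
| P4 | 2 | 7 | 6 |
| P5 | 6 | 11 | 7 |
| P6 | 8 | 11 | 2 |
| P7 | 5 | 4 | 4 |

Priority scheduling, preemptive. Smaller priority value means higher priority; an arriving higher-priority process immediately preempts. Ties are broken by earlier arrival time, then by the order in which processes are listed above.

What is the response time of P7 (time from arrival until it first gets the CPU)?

0

Schedule: | P2 0-3 | idle 3-4 | P7 4-7 | P3 7-14 | P6 14-22 | P1 22-25 | P7 25-27 | P4 27-29 | P5 29-35 |
Completion: P1=25  P2=3  P3=14  P4=29  P5=35  P6=22  P7=27
Response(P7) = first start − arrival = 4 − 4 = 0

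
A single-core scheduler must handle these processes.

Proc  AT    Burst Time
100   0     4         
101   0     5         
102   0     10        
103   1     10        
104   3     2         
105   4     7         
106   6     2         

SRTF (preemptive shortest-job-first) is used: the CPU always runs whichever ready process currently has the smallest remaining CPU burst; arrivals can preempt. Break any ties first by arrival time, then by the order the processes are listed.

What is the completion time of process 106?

8

Gantt: | 100 0-4 | 104 4-6 | 106 6-8 | 101 8-13 | 105 13-20 | 102 20-30 | 103 30-40 |
Completion: 100=4  101=13  102=30  103=40  104=6  105=20  106=8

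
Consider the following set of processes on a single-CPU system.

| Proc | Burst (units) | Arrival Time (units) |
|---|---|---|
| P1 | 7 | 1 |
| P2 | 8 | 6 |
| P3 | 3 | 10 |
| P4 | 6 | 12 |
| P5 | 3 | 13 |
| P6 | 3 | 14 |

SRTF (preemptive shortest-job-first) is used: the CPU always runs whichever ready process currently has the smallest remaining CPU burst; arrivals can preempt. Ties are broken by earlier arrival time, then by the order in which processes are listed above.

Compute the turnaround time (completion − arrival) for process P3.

3

Gantt: | idle 0-1 | P1 1-8 | P2 8-10 | P3 10-13 | P5 13-16 | P6 16-19 | P2 19-25 | P4 25-31 |
Completion: P1=8  P2=25  P3=13  P4=31  P5=16  P6=19
Turnaround (C−A): P1=7  P2=19  P3=3  P4=19  P5=3  P6=5
Turnaround(P3) = completion − arrival = 13 − 10 = 3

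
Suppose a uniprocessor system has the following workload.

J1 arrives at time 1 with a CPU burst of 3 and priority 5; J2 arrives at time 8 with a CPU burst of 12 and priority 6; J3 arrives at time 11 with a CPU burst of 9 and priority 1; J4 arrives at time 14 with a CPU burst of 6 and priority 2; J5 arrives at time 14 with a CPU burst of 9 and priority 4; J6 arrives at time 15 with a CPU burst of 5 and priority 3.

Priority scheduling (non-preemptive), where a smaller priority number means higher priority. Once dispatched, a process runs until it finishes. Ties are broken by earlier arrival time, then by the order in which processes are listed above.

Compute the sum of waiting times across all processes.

Schedule: | idle 0-1 | J1 1-4 | idle 4-8 | J2 8-20 | J3 20-29 | J4 29-35 | J6 35-40 | J5 40-49 |
Completion: J1=4  J2=20  J3=29  J4=35  J5=49  J6=40
Turnaround (C−A): J1=3  J2=12  J3=18  J4=21  J5=35  J6=25
Waiting = turnaround − burst: J1=0, J2=0, J3=9, J4=15, J5=26, J6=20
Total waiting = 0 + 0 + 9 + 15 + 26 + 20 = 70

70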